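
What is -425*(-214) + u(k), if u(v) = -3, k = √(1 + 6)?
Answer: 90947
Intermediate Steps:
k = √7 ≈ 2.6458
-425*(-214) + u(k) = -425*(-214) - 3 = 90950 - 3 = 90947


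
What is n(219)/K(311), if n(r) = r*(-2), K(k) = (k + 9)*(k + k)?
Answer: -219/99520 ≈ -0.0022006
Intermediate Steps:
K(k) = 2*k*(9 + k) (K(k) = (9 + k)*(2*k) = 2*k*(9 + k))
n(r) = -2*r
n(219)/K(311) = (-2*219)/((2*311*(9 + 311))) = -438/(2*311*320) = -438/199040 = -438*1/199040 = -219/99520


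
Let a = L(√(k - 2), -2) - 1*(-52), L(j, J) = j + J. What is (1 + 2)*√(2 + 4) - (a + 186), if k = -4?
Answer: -236 + √6*(3 - I) ≈ -228.65 - 2.4495*I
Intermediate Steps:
L(j, J) = J + j
a = 50 + I*√6 (a = (-2 + √(-4 - 2)) - 1*(-52) = (-2 + √(-6)) + 52 = (-2 + I*√6) + 52 = 50 + I*√6 ≈ 50.0 + 2.4495*I)
(1 + 2)*√(2 + 4) - (a + 186) = (1 + 2)*√(2 + 4) - ((50 + I*√6) + 186) = 3*√6 - (236 + I*√6) = 3*√6 + (-236 - I*√6) = -236 + 3*√6 - I*√6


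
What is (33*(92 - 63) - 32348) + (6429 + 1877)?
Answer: -23085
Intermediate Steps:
(33*(92 - 63) - 32348) + (6429 + 1877) = (33*29 - 32348) + 8306 = (957 - 32348) + 8306 = -31391 + 8306 = -23085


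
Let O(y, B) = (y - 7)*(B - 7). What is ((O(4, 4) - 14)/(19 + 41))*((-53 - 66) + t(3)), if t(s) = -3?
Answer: 61/6 ≈ 10.167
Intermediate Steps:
O(y, B) = (-7 + B)*(-7 + y) (O(y, B) = (-7 + y)*(-7 + B) = (-7 + B)*(-7 + y))
((O(4, 4) - 14)/(19 + 41))*((-53 - 66) + t(3)) = (((49 - 7*4 - 7*4 + 4*4) - 14)/(19 + 41))*((-53 - 66) - 3) = (((49 - 28 - 28 + 16) - 14)/60)*(-119 - 3) = ((9 - 14)*(1/60))*(-122) = -5*1/60*(-122) = -1/12*(-122) = 61/6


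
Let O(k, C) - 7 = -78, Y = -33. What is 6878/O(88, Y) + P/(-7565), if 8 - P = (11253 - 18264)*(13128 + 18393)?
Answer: -15742587539/537115 ≈ -29310.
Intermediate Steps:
O(k, C) = -71 (O(k, C) = 7 - 78 = -71)
P = 220993739 (P = 8 - (11253 - 18264)*(13128 + 18393) = 8 - (-7011)*31521 = 8 - 1*(-220993731) = 8 + 220993731 = 220993739)
6878/O(88, Y) + P/(-7565) = 6878/(-71) + 220993739/(-7565) = 6878*(-1/71) + 220993739*(-1/7565) = -6878/71 - 220993739/7565 = -15742587539/537115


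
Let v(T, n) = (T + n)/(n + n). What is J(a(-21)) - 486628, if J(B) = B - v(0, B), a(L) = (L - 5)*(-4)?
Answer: -973049/2 ≈ -4.8652e+5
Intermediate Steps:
a(L) = 20 - 4*L (a(L) = (-5 + L)*(-4) = 20 - 4*L)
v(T, n) = (T + n)/(2*n) (v(T, n) = (T + n)/((2*n)) = (T + n)*(1/(2*n)) = (T + n)/(2*n))
J(B) = -1/2 + B (J(B) = B - (0 + B)/(2*B) = B - B/(2*B) = B - 1*1/2 = B - 1/2 = -1/2 + B)
J(a(-21)) - 486628 = (-1/2 + (20 - 4*(-21))) - 486628 = (-1/2 + (20 + 84)) - 486628 = (-1/2 + 104) - 486628 = 207/2 - 486628 = -973049/2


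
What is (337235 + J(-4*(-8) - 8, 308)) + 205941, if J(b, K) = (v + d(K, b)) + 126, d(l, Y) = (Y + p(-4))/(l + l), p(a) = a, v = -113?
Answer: 83651111/154 ≈ 5.4319e+5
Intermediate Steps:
d(l, Y) = (-4 + Y)/(2*l) (d(l, Y) = (Y - 4)/(l + l) = (-4 + Y)/((2*l)) = (-4 + Y)*(1/(2*l)) = (-4 + Y)/(2*l))
J(b, K) = 13 + (-4 + b)/(2*K) (J(b, K) = (-113 + (-4 + b)/(2*K)) + 126 = 13 + (-4 + b)/(2*K))
(337235 + J(-4*(-8) - 8, 308)) + 205941 = (337235 + (½)*(-4 + (-4*(-8) - 8) + 26*308)/308) + 205941 = (337235 + (½)*(1/308)*(-4 + (32 - 8) + 8008)) + 205941 = (337235 + (½)*(1/308)*(-4 + 24 + 8008)) + 205941 = (337235 + (½)*(1/308)*8028) + 205941 = (337235 + 2007/154) + 205941 = 51936197/154 + 205941 = 83651111/154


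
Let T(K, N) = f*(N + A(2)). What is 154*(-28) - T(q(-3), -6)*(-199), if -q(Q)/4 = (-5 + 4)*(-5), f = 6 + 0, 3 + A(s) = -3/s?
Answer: -16849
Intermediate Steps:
A(s) = -3 - 3/s
f = 6
q(Q) = -20 (q(Q) = -4*(-5 + 4)*(-5) = -(-4)*(-5) = -4*5 = -20)
T(K, N) = -27 + 6*N (T(K, N) = 6*(N + (-3 - 3/2)) = 6*(N - 9/2) = 6*(-9/2 + N) = -27 + 6*N)
154*(-28) - T(q(-3), -6)*(-199) = 154*(-28) - (-27 + 6*(-6))*(-199) = -4312 - (-27 - 36)*(-199) = -4312 - (-63)*(-199) = -4312 - 1*12537 = -4312 - 12537 = -16849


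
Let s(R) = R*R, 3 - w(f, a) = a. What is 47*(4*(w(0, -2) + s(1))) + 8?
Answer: 1136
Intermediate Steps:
w(f, a) = 3 - a
s(R) = R²
47*(4*(w(0, -2) + s(1))) + 8 = 47*(4*((3 - 1*(-2)) + 1²)) + 8 = 47*(4*((3 + 2) + 1)) + 8 = 47*(4*(5 + 1)) + 8 = 47*(4*6) + 8 = 47*24 + 8 = 1128 + 8 = 1136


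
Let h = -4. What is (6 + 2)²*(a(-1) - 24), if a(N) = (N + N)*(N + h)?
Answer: -896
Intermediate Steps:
a(N) = 2*N*(-4 + N) (a(N) = (N + N)*(N - 4) = (2*N)*(-4 + N) = 2*N*(-4 + N))
(6 + 2)²*(a(-1) - 24) = (6 + 2)²*(2*(-1)*(-4 - 1) - 24) = 8²*(2*(-1)*(-5) - 24) = 64*(10 - 24) = 64*(-14) = -896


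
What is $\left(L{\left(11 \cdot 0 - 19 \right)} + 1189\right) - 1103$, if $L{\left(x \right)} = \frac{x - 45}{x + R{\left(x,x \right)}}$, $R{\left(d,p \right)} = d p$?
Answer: $\frac{14674}{171} \approx 85.813$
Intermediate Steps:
$L{\left(x \right)} = \frac{-45 + x}{x + x^{2}}$ ($L{\left(x \right)} = \frac{x - 45}{x + x x} = \frac{-45 + x}{x + x^{2}}$)
$\left(L{\left(11 \cdot 0 - 19 \right)} + 1189\right) - 1103 = \left(\frac{-45 + \left(11 \cdot 0 - 19\right)}{\left(11 \cdot 0 - 19\right) \left(1 + \left(11 \cdot 0 - 19\right)\right)} + 1189\right) - 1103 = \left(\frac{-45 + \left(0 - 19\right)}{\left(0 - 19\right) \left(1 + \left(0 - 19\right)\right)} + 1189\right) - 1103 = \left(\frac{-45 - 19}{\left(-19\right) \left(1 - 19\right)} + 1189\right) - 1103 = \left(\left(- \frac{1}{19}\right) \frac{1}{-18} \left(-64\right) + 1189\right) - 1103 = \left(\left(- \frac{1}{19}\right) \left(- \frac{1}{18}\right) \left(-64\right) + 1189\right) - 1103 = \left(- \frac{32}{171} + 1189\right) - 1103 = \frac{203287}{171} - 1103 = \frac{14674}{171}$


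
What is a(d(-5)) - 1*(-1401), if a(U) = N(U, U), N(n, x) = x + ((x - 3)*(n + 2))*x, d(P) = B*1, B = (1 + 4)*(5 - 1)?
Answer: 8901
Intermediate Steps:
B = 20 (B = 5*4 = 20)
d(P) = 20 (d(P) = 20*1 = 20)
N(n, x) = x + x*(-3 + x)*(2 + n) (N(n, x) = x + ((-3 + x)*(2 + n))*x = x + x*(-3 + x)*(2 + n))
a(U) = U*(-5 + U² - U) (a(U) = U*(-5 - 3*U + 2*U + U*U) = U*(-5 - 3*U + 2*U + U²) = U*(-5 + U² - U))
a(d(-5)) - 1*(-1401) = 20*(-5 + 20² - 1*20) - 1*(-1401) = 20*(-5 + 400 - 20) + 1401 = 20*375 + 1401 = 7500 + 1401 = 8901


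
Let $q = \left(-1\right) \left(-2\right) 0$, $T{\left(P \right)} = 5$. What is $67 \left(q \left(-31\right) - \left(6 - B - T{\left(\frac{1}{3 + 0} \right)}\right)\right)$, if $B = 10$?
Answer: $603$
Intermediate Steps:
$q = 0$ ($q = 2 \cdot 0 = 0$)
$67 \left(q \left(-31\right) - \left(6 - B - T{\left(\frac{1}{3 + 0} \right)}\right)\right) = 67 \left(0 \left(-31\right) + \left(\left(5 + 10\right) - 6\right)\right) = 67 \left(0 + \left(15 - 6\right)\right) = 67 \left(0 + 9\right) = 67 \cdot 9 = 603$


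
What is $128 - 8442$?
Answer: $-8314$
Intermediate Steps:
$128 - 8442 = -8314$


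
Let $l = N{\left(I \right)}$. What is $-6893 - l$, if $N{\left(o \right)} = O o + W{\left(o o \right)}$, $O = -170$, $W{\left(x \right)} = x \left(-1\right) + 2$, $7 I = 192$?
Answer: $- \frac{72511}{49} \approx -1479.8$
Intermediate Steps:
$I = \frac{192}{7}$ ($I = \frac{1}{7} \cdot 192 = \frac{192}{7} \approx 27.429$)
$W{\left(x \right)} = 2 - x$ ($W{\left(x \right)} = - x + 2 = 2 - x$)
$N{\left(o \right)} = 2 - o^{2} - 170 o$ ($N{\left(o \right)} = - 170 o - \left(-2 + o o\right) = - 170 o - \left(-2 + o^{2}\right) = 2 - o^{2} - 170 o$)
$l = - \frac{265246}{49}$ ($l = 2 - \left(\frac{192}{7}\right)^{2} - \frac{32640}{7} = 2 - \frac{36864}{49} - \frac{32640}{7} = - \frac{265246}{49} \approx -5413.2$)
$-6893 - l = -6893 - - \frac{265246}{49} = -6893 + \frac{265246}{49} = - \frac{72511}{49}$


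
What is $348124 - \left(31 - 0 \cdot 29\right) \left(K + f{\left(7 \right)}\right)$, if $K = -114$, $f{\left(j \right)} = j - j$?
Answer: $351658$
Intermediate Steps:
$f{\left(j \right)} = 0$
$348124 - \left(31 - 0 \cdot 29\right) \left(K + f{\left(7 \right)}\right) = 348124 - \left(31 - 0 \cdot 29\right) \left(-114 + 0\right) = 348124 - \left(31 - 0\right) \left(-114\right) = 348124 - \left(31 + 0\right) \left(-114\right) = 348124 - 31 \left(-114\right) = 348124 - -3534 = 348124 + 3534 = 351658$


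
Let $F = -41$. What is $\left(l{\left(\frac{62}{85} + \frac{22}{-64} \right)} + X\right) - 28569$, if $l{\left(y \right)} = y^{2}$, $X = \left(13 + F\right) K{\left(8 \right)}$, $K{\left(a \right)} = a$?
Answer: $- \frac{213021030799}{7398400} \approx -28793.0$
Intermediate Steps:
$X = -224$ ($X = \left(13 - 41\right) 8 = \left(-28\right) 8 = -224$)
$\left(l{\left(\frac{62}{85} + \frac{22}{-64} \right)} + X\right) - 28569 = \left(\left(\frac{62}{85} + \frac{22}{-64}\right)^{2} - 224\right) - 28569 = \left(\left(62 \cdot \frac{1}{85} + 22 \left(- \frac{1}{64}\right)\right)^{2} - 224\right) - 28569 = \left(\left(\frac{62}{85} - \frac{11}{32}\right)^{2} - 224\right) - 28569 = \left(\left(\frac{1049}{2720}\right)^{2} - 224\right) - 28569 = \left(\frac{1100401}{7398400} - 224\right) - 28569 = - \frac{1656141199}{7398400} - 28569 = - \frac{213021030799}{7398400}$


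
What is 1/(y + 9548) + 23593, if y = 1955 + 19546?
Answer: 732539058/31049 ≈ 23593.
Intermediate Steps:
y = 21501
1/(y + 9548) + 23593 = 1/(21501 + 9548) + 23593 = 1/31049 + 23593 = 732539058/31049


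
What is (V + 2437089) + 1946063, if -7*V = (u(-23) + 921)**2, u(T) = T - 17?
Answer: 29905903/7 ≈ 4.2723e+6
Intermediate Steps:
u(T) = -17 + T
V = -776161/7 (V = -((-17 - 23) + 921)**2/7 = -(-40 + 921)**2/7 = -1/7*881**2 = -1/7*776161 = -776161/7 ≈ -1.1088e+5)
(V + 2437089) + 1946063 = (-776161/7 + 2437089) + 1946063 = 16283462/7 + 1946063 = 29905903/7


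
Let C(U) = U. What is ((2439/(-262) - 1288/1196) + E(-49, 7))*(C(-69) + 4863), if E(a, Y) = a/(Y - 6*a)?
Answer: -3703285899/73229 ≈ -50571.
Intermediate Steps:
((2439/(-262) - 1288/1196) + E(-49, 7))*(C(-69) + 4863) = ((2439/(-262) - 1288/1196) - 49/(7 - 6*(-49)))*(-69 + 4863) = ((2439*(-1/262) - 1288*1/1196) - 49/(7 + 294))*4794 = ((-2439/262 - 14/13) - 49/301)*4794 = (-35375/3406 - 49*1/301)*4794 = (-35375/3406 - 7/43)*4794 = -1544967/146458*4794 = -3703285899/73229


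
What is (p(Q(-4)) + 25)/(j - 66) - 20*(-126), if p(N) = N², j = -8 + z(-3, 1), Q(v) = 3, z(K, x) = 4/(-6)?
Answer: 282189/112 ≈ 2519.5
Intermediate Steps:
z(K, x) = -⅔ (z(K, x) = 4*(-⅙) = -⅔)
j = -26/3 (j = -8 - ⅔ = -26/3 ≈ -8.6667)
(p(Q(-4)) + 25)/(j - 66) - 20*(-126) = (3² + 25)/(-26/3 - 66) - 20*(-126) = (9 + 25)/(-224/3) + 2520 = 34*(-3/224) + 2520 = -51/112 + 2520 = 282189/112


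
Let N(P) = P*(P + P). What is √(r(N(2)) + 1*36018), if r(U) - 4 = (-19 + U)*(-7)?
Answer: 3*√4011 ≈ 190.00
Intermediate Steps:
N(P) = 2*P² (N(P) = P*(2*P) = 2*P²)
r(U) = 137 - 7*U (r(U) = 4 + (-19 + U)*(-7) = 4 + (133 - 7*U) = 137 - 7*U)
√(r(N(2)) + 1*36018) = √((137 - 14*2²) + 1*36018) = √((137 - 14*4) + 36018) = √((137 - 7*8) + 36018) = √((137 - 56) + 36018) = √(81 + 36018) = √36099 = 3*√4011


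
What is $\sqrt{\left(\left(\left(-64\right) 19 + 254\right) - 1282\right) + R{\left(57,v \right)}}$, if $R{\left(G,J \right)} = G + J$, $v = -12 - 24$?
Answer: $3 i \sqrt{247} \approx 47.149 i$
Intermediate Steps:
$v = -36$
$\sqrt{\left(\left(\left(-64\right) 19 + 254\right) - 1282\right) + R{\left(57,v \right)}} = \sqrt{\left(\left(\left(-64\right) 19 + 254\right) - 1282\right) + \left(57 - 36\right)} = \sqrt{\left(\left(-1216 + 254\right) - 1282\right) + 21} = \sqrt{\left(-962 - 1282\right) + 21} = \sqrt{-2244 + 21} = \sqrt{-2223} = 3 i \sqrt{247}$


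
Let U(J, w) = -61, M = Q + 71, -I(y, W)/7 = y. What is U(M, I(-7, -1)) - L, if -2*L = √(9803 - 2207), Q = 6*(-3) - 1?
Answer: -61 + 3*√211 ≈ -17.422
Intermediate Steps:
I(y, W) = -7*y
Q = -19 (Q = -18 - 1 = -19)
M = 52 (M = -19 + 71 = 52)
L = -3*√211 (L = -√(9803 - 2207)/2 = -3*√211 ≈ -43.578)
U(M, I(-7, -1)) - L = -61 - (-3)*√211 = -61 + 3*√211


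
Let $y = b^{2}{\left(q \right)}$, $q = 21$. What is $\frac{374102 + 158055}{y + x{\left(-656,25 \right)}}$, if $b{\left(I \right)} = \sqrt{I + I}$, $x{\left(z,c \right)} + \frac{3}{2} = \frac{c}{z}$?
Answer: $\frac{349094992}{26543} \approx 13152.0$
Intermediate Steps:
$x{\left(z,c \right)} = - \frac{3}{2} + \frac{c}{z}$
$b{\left(I \right)} = \sqrt{2} \sqrt{I}$ ($b{\left(I \right)} = \sqrt{2 I} = \sqrt{2} \sqrt{I}$)
$y = 42$ ($y = \left(\sqrt{2} \sqrt{21}\right)^{2} = \left(\sqrt{42}\right)^{2} = 42$)
$\frac{374102 + 158055}{y + x{\left(-656,25 \right)}} = \frac{374102 + 158055}{42 - \left(\frac{3}{2} - \frac{25}{-656}\right)} = \frac{532157}{42 + \left(- \frac{3}{2} + 25 \left(- \frac{1}{656}\right)\right)} = \frac{532157}{42 - \frac{1009}{656}} = \frac{532157}{\frac{26543}{656}} = 532157 \cdot \frac{656}{26543} = \frac{349094992}{26543}$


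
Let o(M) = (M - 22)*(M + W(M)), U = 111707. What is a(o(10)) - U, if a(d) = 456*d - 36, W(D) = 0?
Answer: -166463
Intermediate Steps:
o(M) = M*(-22 + M) (o(M) = (M - 22)*(M + 0) = (-22 + M)*M = M*(-22 + M))
a(d) = -36 + 456*d
a(o(10)) - U = (-36 + 456*(10*(-22 + 10))) - 1*111707 = (-36 + 456*(10*(-12))) - 111707 = (-36 + 456*(-120)) - 111707 = (-36 - 54720) - 111707 = -54756 - 111707 = -166463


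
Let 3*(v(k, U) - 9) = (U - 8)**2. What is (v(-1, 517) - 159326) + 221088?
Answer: 444394/3 ≈ 1.4813e+5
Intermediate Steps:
v(k, U) = 9 + (-8 + U)**2/3 (v(k, U) = 9 + (U - 8)**2/3 = 9 + (-8 + U)**2/3)
(v(-1, 517) - 159326) + 221088 = ((9 + (-8 + 517)**2/3) - 159326) + 221088 = ((9 + (1/3)*509**2) - 159326) + 221088 = ((9 + (1/3)*259081) - 159326) + 221088 = ((9 + 259081/3) - 159326) + 221088 = (259108/3 - 159326) + 221088 = -218870/3 + 221088 = 444394/3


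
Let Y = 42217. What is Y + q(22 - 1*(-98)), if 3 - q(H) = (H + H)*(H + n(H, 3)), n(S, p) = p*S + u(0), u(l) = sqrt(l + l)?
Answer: -72980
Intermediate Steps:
u(l) = sqrt(2)*sqrt(l) (u(l) = sqrt(2*l) = sqrt(2)*sqrt(l))
n(S, p) = S*p (n(S, p) = p*S + sqrt(2)*sqrt(0) = S*p + sqrt(2)*0 = S*p + 0 = S*p)
q(H) = 3 - 8*H**2 (q(H) = 3 - (H + H)*(H + H*3) = 3 - 2*H*(H + 3*H) = 3 - 2*H*4*H = 3 - 8*H**2)
Y + q(22 - 1*(-98)) = 42217 + (3 - 8*(22 - 1*(-98))**2) = 42217 + (3 - 8*(22 + 98)**2) = 42217 + (3 - 8*120**2) = 42217 + (3 - 8*14400) = 42217 + (3 - 115200) = 42217 - 115197 = -72980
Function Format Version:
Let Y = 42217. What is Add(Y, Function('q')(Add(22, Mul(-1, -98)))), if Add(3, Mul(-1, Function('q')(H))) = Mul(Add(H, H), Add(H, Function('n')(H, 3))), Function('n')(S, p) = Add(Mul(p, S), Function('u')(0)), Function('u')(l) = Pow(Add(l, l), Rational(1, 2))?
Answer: -72980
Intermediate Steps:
Function('u')(l) = Mul(Pow(2, Rational(1, 2)), Pow(l, Rational(1, 2))) (Function('u')(l) = Pow(Mul(2, l), Rational(1, 2)) = Mul(Pow(2, Rational(1, 2)), Pow(l, Rational(1, 2))))
Function('n')(S, p) = Mul(S, p) (Function('n')(S, p) = Add(Mul(p, S), Mul(Pow(2, Rational(1, 2)), Pow(0, Rational(1, 2)))) = Add(Mul(S, p), Mul(Pow(2, Rational(1, 2)), 0)) = Add(Mul(S, p), 0) = Mul(S, p))
Function('q')(H) = Add(3, Mul(-8, Pow(H, 2))) (Function('q')(H) = Add(3, Mul(-1, Mul(Add(H, H), Add(H, Mul(H, 3))))) = Add(3, Mul(-1, Mul(Mul(2, H), Add(H, Mul(3, H))))) = Add(3, Mul(-1, Mul(Mul(2, H), Mul(4, H)))) = Add(3, Mul(-1, Mul(8, Pow(H, 2)))) = Add(3, Mul(-8, Pow(H, 2))))
Add(Y, Function('q')(Add(22, Mul(-1, -98)))) = Add(42217, Add(3, Mul(-8, Pow(Add(22, Mul(-1, -98)), 2)))) = Add(42217, Add(3, Mul(-8, Pow(Add(22, 98), 2)))) = Add(42217, Add(3, Mul(-8, Pow(120, 2)))) = Add(42217, Add(3, Mul(-8, 14400))) = Add(42217, Add(3, -115200)) = Add(42217, -115197) = -72980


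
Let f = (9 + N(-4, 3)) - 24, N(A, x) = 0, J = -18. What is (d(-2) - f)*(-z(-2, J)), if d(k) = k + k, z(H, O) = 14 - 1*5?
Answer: -99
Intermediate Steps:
z(H, O) = 9 (z(H, O) = 14 - 5 = 9)
d(k) = 2*k
f = -15 (f = (9 + 0) - 24 = 9 - 24 = -15)
(d(-2) - f)*(-z(-2, J)) = (2*(-2) - 1*(-15))*(-1*9) = (-4 + 15)*(-9) = 11*(-9) = -99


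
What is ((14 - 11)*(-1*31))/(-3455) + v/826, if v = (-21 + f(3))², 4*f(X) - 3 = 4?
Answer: 3101969/6523040 ≈ 0.47554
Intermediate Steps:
f(X) = 7/4 (f(X) = ¾ + (¼)*4 = ¾ + 1 = 7/4)
v = 5929/16 (v = (-21 + 7/4)² = (-77/4)² = 5929/16 ≈ 370.56)
((14 - 11)*(-1*31))/(-3455) + v/826 = ((14 - 11)*(-1*31))/(-3455) + (5929/16)/826 = (3*(-31))*(-1/3455) + (5929/16)*(1/826) = -93*(-1/3455) + 847/1888 = 93/3455 + 847/1888 = 3101969/6523040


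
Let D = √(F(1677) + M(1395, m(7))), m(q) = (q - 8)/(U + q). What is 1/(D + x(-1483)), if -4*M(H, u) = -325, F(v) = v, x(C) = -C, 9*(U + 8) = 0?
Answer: 5932/8790123 - 2*√7033/8790123 ≈ 0.00065577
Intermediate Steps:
U = -8 (U = -8 + (⅑)*0 = -8 + 0 = -8)
m(q) = 1 (m(q) = (q - 8)/(-8 + q) = (-8 + q)/(-8 + q) = 1)
M(H, u) = 325/4 (M(H, u) = -¼*(-325) = 325/4)
D = √7033/2 (D = √(1677 + 325/4) = √(7033/4) = √7033/2 ≈ 41.932)
1/(D + x(-1483)) = 1/(√7033/2 - 1*(-1483)) = 1/(√7033/2 + 1483) = 1/(1483 + √7033/2)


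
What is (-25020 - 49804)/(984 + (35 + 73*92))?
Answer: -74824/7735 ≈ -9.6734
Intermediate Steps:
(-25020 - 49804)/(984 + (35 + 73*92)) = -74824/(984 + (35 + 6716)) = -74824/(984 + 6751) = -74824/7735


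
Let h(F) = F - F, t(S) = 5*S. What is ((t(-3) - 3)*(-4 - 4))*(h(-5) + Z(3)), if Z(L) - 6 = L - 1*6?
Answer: 432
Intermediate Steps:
h(F) = 0
Z(L) = L (Z(L) = 6 + (L - 1*6) = 6 + (L - 6) = 6 + (-6 + L) = L)
((t(-3) - 3)*(-4 - 4))*(h(-5) + Z(3)) = ((5*(-3) - 3)*(-4 - 4))*(0 + 3) = ((-15 - 3)*(-8))*3 = -18*(-8)*3 = 144*3 = 432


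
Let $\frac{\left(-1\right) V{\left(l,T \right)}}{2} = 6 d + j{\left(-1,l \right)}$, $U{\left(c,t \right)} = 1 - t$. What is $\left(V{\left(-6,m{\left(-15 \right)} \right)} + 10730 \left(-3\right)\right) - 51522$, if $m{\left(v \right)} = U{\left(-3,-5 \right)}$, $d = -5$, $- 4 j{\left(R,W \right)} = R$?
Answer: $- \frac{167305}{2} \approx -83653.0$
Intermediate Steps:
$j{\left(R,W \right)} = - \frac{R}{4}$
$m{\left(v \right)} = 6$ ($m{\left(v \right)} = 1 - -5 = 1 + 5 = 6$)
$V{\left(l,T \right)} = \frac{119}{2}$ ($V{\left(l,T \right)} = - 2 \left(6 \left(-5\right) - - \frac{1}{4}\right) = - 2 \left(-30 + \frac{1}{4}\right) = \left(-2\right) \left(- \frac{119}{4}\right) = \frac{119}{2}$)
$\left(V{\left(-6,m{\left(-15 \right)} \right)} + 10730 \left(-3\right)\right) - 51522 = \left(\frac{119}{2} + 10730 \left(-3\right)\right) - 51522 = \left(\frac{119}{2} - 32190\right) - 51522 = - \frac{64261}{2} - 51522 = - \frac{167305}{2}$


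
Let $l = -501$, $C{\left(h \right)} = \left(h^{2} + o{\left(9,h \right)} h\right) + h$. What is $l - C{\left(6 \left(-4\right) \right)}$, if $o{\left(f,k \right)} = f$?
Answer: $-837$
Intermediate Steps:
$C{\left(h \right)} = h^{2} + 10 h$ ($C{\left(h \right)} = \left(h^{2} + 9 h\right) + h = h^{2} + 10 h$)
$l - C{\left(6 \left(-4\right) \right)} = -501 - 6 \left(-4\right) \left(10 + 6 \left(-4\right)\right) = -501 - - 24 \left(10 - 24\right) = -501 - \left(-24\right) \left(-14\right) = -501 - 336 = -837$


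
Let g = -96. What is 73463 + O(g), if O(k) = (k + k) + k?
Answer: 73175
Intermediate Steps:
O(k) = 3*k (O(k) = 2*k + k = 3*k)
73463 + O(g) = 73463 + 3*(-96) = 73463 - 288 = 73175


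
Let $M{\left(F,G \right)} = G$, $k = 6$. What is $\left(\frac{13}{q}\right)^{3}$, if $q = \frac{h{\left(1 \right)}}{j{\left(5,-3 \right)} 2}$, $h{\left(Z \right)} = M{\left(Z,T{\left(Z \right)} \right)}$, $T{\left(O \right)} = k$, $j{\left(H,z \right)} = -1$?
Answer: $- \frac{2197}{27} \approx -81.37$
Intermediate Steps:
$T{\left(O \right)} = 6$
$h{\left(Z \right)} = 6$
$q = -3$ ($q = \frac{6}{\left(-1\right) 2} = \frac{6}{-2} = 6 \left(- \frac{1}{2}\right) = -3$)
$\left(\frac{13}{q}\right)^{3} = \left(\frac{13}{-3}\right)^{3} = \left(13 \left(- \frac{1}{3}\right)\right)^{3} = \left(- \frac{13}{3}\right)^{3} = - \frac{2197}{27}$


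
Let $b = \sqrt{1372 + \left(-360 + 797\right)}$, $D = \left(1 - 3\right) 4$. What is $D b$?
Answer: $- 24 \sqrt{201} \approx -340.26$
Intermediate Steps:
$D = -8$ ($D = \left(-2\right) 4 = -8$)
$b = 3 \sqrt{201}$ ($b = \sqrt{1372 + 437} = \sqrt{1809} = 3 \sqrt{201} \approx 42.532$)
$D b = - 8 \cdot 3 \sqrt{201} = - 24 \sqrt{201}$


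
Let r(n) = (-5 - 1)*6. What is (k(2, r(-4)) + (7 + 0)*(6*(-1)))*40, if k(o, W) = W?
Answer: -3120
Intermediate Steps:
r(n) = -36 (r(n) = -6*6 = -36)
(k(2, r(-4)) + (7 + 0)*(6*(-1)))*40 = (-36 + (7 + 0)*(6*(-1)))*40 = (-36 + 7*(-6))*40 = (-36 - 42)*40 = -78*40 = -3120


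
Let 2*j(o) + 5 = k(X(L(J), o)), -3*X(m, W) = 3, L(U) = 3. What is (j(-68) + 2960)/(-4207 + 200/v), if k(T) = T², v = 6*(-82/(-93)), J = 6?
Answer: -40426/56979 ≈ -0.70949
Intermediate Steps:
X(m, W) = -1 (X(m, W) = -⅓*3 = -1)
v = 164/31 (v = 6*(-82*(-1/93)) = 6*(82/93) = 164/31 ≈ 5.2903)
j(o) = -2 (j(o) = -5/2 + (½)*(-1)² = -5/2 + (½)*1 = -5/2 + ½ = -2)
(j(-68) + 2960)/(-4207 + 200/v) = (-2 + 2960)/(-4207 + 200/(164/31)) = 2958/(-4207 + 200*(31/164)) = 2958/(-4207 + 1550/41) = 2958/(-170937/41) = 2958*(-41/170937) = -40426/56979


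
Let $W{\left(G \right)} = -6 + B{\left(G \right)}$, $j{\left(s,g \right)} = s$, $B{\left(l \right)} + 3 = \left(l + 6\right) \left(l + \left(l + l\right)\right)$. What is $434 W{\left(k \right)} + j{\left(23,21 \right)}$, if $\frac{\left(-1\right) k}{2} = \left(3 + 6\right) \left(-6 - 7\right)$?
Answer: $73116437$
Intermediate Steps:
$B{\left(l \right)} = -3 + 3 l \left(6 + l\right)$ ($B{\left(l \right)} = -3 + \left(l + 6\right) \left(l + \left(l + l\right)\right) = -3 + \left(6 + l\right) \left(l + 2 l\right) = -3 + \left(6 + l\right) 3 l = -3 + 3 l \left(6 + l\right)$)
$k = 234$ ($k = - 2 \left(3 + 6\right) \left(-6 - 7\right) = - 2 \cdot 9 \left(-13\right) = \left(-2\right) \left(-117\right) = 234$)
$W{\left(G \right)} = -9 + 3 G^{2} + 18 G$ ($W{\left(G \right)} = -6 + \left(-3 + 3 G^{2} + 18 G\right) = -9 + 3 G^{2} + 18 G$)
$434 W{\left(k \right)} + j{\left(23,21 \right)} = 434 \left(-9 + 3 \cdot 234^{2} + 18 \cdot 234\right) + 23 = 434 \left(-9 + 3 \cdot 54756 + 4212\right) + 23 = 434 \left(-9 + 164268 + 4212\right) + 23 = 434 \cdot 168471 + 23 = 73116414 + 23 = 73116437$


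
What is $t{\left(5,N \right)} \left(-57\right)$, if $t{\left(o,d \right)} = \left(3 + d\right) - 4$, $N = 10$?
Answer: $-513$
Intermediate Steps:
$t{\left(o,d \right)} = -1 + d$
$t{\left(5,N \right)} \left(-57\right) = \left(-1 + 10\right) \left(-57\right) = 9 \left(-57\right) = -513$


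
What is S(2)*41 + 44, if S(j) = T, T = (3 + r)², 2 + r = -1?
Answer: 44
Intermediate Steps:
r = -3 (r = -2 - 1 = -3)
T = 0 (T = (3 - 3)² = 0² = 0)
S(j) = 0
S(2)*41 + 44 = 0*41 + 44 = 0 + 44 = 44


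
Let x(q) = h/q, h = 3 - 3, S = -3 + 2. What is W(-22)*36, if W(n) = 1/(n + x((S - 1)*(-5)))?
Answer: -18/11 ≈ -1.6364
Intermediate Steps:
S = -1
h = 0
x(q) = 0 (x(q) = 0/q = 0)
W(n) = 1/n (W(n) = 1/(n + 0) = 1/n)
W(-22)*36 = 36/(-22) = -1/22*36 = -18/11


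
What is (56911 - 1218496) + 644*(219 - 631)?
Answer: -1426913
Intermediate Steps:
(56911 - 1218496) + 644*(219 - 631) = -1161585 + 644*(-412) = -1161585 - 265328 = -1426913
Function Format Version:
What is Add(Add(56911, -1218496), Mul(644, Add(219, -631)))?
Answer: -1426913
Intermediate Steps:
Add(Add(56911, -1218496), Mul(644, Add(219, -631))) = Add(-1161585, Mul(644, -412)) = Add(-1161585, -265328) = -1426913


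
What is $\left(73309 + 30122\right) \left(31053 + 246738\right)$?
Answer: $28732200921$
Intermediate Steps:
$\left(73309 + 30122\right) \left(31053 + 246738\right) = 103431 \cdot 277791 = 28732200921$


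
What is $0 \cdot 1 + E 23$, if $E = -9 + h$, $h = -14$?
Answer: $-529$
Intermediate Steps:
$E = -23$ ($E = -9 - 14 = -23$)
$0 \cdot 1 + E 23 = 0 \cdot 1 - 529 = 0 - 529 = -529$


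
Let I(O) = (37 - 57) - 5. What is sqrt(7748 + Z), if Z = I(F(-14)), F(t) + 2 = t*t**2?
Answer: sqrt(7723) ≈ 87.881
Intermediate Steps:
F(t) = -2 + t**3 (F(t) = -2 + t*t**2 = -2 + t**3)
I(O) = -25 (I(O) = -20 - 5 = -25)
Z = -25
sqrt(7748 + Z) = sqrt(7748 - 25) = sqrt(7723)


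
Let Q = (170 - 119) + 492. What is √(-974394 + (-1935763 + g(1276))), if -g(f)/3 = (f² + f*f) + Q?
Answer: I*√12680842 ≈ 3561.0*I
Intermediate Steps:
Q = 543 (Q = 51 + 492 = 543)
g(f) = -1629 - 6*f² (g(f) = -3*((f² + f*f) + 543) = -3*((f² + f²) + 543) = -3*(2*f² + 543) = -3*(543 + 2*f²) = -1629 - 6*f²)
√(-974394 + (-1935763 + g(1276))) = √(-974394 + (-1935763 + (-1629 - 6*1276²))) = √(-974394 + (-1935763 + (-1629 - 6*1628176))) = √(-974394 + (-1935763 + (-1629 - 9769056))) = √(-974394 + (-1935763 - 9770685)) = √(-974394 - 11706448) = √(-12680842) = I*√12680842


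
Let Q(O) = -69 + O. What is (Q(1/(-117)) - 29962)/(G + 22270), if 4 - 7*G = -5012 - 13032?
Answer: -12297698/10175373 ≈ -1.2086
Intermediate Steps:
G = 18048/7 (G = 4/7 - (-5012 - 13032)/7 = 4/7 - ⅐*(-18044) = 4/7 + 18044/7 = 18048/7 ≈ 2578.3)
(Q(1/(-117)) - 29962)/(G + 22270) = ((-69 + 1/(-117)) - 29962)/(18048/7 + 22270) = ((-69 - 1/117) - 29962)/(173938/7) = (-8074/117 - 29962)*(7/173938) = -3513628/117*7/173938 = -12297698/10175373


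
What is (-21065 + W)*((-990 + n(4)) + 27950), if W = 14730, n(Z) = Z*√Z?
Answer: -170842280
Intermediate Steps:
n(Z) = Z^(3/2)
(-21065 + W)*((-990 + n(4)) + 27950) = (-21065 + 14730)*((-990 + 4^(3/2)) + 27950) = -6335*((-990 + 8) + 27950) = -6335*(-982 + 27950) = -6335*26968 = -170842280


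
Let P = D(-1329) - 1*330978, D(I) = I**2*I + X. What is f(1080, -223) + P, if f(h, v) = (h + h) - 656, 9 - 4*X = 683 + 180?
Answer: -4695327953/2 ≈ -2.3477e+9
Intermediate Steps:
X = -427/2 (X = 9/4 - (683 + 180)/4 = 9/4 - 1/4*863 = 9/4 - 863/4 = -427/2 ≈ -213.50)
f(h, v) = -656 + 2*h (f(h, v) = 2*h - 656 = -656 + 2*h)
D(I) = -427/2 + I**3 (D(I) = I**2*I - 427/2 = I**3 - 427/2 = -427/2 + I**3)
P = -4695330961/2 (P = (-427/2 + (-1329)**3) - 1*330978 = (-427/2 - 2347334289) - 330978 = -4694669005/2 - 330978 = -4695330961/2 ≈ -2.3477e+9)
f(1080, -223) + P = (-656 + 2*1080) - 4695330961/2 = (-656 + 2160) - 4695330961/2 = 1504 - 4695330961/2 = -4695327953/2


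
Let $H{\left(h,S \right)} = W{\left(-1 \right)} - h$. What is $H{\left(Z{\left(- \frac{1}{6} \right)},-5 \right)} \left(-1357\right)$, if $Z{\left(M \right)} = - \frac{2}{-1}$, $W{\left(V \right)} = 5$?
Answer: $-4071$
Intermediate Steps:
$Z{\left(M \right)} = 2$ ($Z{\left(M \right)} = \left(-2\right) \left(-1\right) = 2$)
$H{\left(h,S \right)} = 5 - h$
$H{\left(Z{\left(- \frac{1}{6} \right)},-5 \right)} \left(-1357\right) = \left(5 - 2\right) \left(-1357\right) = 3 \left(-1357\right) = -4071$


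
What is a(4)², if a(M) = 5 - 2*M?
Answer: 9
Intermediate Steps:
a(4)² = (5 - 2*4)² = (5 - 8)² = (-3)² = 9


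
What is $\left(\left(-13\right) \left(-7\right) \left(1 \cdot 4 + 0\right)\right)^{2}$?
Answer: $132496$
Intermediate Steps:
$\left(\left(-13\right) \left(-7\right) \left(1 \cdot 4 + 0\right)\right)^{2} = \left(91 \left(4 + 0\right)\right)^{2} = \left(91 \cdot 4\right)^{2} = 364^{2} = 132496$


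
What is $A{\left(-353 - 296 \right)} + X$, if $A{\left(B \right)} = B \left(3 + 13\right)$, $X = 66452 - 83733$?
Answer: $-27665$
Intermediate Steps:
$X = -17281$ ($X = 66452 - 83733 = -17281$)
$A{\left(B \right)} = 16 B$ ($A{\left(B \right)} = B 16 = 16 B$)
$A{\left(-353 - 296 \right)} + X = 16 \left(-353 - 296\right) - 17281 = 16 \left(-649\right) - 17281 = -10384 - 17281 = -27665$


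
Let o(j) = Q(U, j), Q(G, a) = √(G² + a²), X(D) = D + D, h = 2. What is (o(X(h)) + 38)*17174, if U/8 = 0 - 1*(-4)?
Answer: 652612 + 68696*√65 ≈ 1.2065e+6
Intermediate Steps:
X(D) = 2*D
U = 32 (U = 8*(0 - 1*(-4)) = 8*(0 + 4) = 8*4 = 32)
o(j) = √(1024 + j²) (o(j) = √(32² + j²) = √(1024 + j²))
(o(X(h)) + 38)*17174 = (√(1024 + (2*2)²) + 38)*17174 = (√(1024 + 4²) + 38)*17174 = (√(1024 + 16) + 38)*17174 = (√1040 + 38)*17174 = (4*√65 + 38)*17174 = (38 + 4*√65)*17174 = 652612 + 68696*√65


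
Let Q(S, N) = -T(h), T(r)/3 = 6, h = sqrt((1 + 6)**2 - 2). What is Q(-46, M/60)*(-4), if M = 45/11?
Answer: 72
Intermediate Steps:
M = 45/11 (M = 45*(1/11) = 45/11 ≈ 4.0909)
h = sqrt(47) (h = sqrt(7**2 - 2) = sqrt(49 - 2) = sqrt(47) ≈ 6.8557)
T(r) = 18 (T(r) = 3*6 = 18)
Q(S, N) = -18 (Q(S, N) = -1*18 = -18)
Q(-46, M/60)*(-4) = -18*(-4) = 72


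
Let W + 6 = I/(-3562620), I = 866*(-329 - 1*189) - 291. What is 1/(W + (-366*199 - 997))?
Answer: -3562620/263052724061 ≈ -1.3543e-5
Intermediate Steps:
I = -448879 (I = 866*(-329 - 189) - 291 = 866*(-518) - 291 = -448588 - 291 = -448879)
W = -20926841/3562620 (W = -6 - 448879/(-3562620) = -6 - 448879*(-1/3562620) = -6 + 448879/3562620 = -20926841/3562620 ≈ -5.8740)
1/(W + (-366*199 - 997)) = 1/(-20926841/3562620 + (-366*199 - 997)) = 1/(-20926841/3562620 + (-72834 - 997)) = 1/(-20926841/3562620 - 73831) = 1/(-263052724061/3562620) = -3562620/263052724061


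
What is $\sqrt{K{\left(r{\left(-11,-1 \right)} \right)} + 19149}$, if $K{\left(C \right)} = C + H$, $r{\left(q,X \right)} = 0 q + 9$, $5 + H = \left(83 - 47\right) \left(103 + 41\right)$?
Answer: $\sqrt{24337} \approx 156.0$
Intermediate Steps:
$H = 5179$ ($H = -5 + \left(83 - 47\right) \left(103 + 41\right) = -5 + 36 \cdot 144 = -5 + 5184 = 5179$)
$r{\left(q,X \right)} = 9$ ($r{\left(q,X \right)} = 0 + 9 = 9$)
$K{\left(C \right)} = 5179 + C$ ($K{\left(C \right)} = C + 5179 = 5179 + C$)
$\sqrt{K{\left(r{\left(-11,-1 \right)} \right)} + 19149} = \sqrt{\left(5179 + 9\right) + 19149} = \sqrt{5188 + 19149} = \sqrt{24337}$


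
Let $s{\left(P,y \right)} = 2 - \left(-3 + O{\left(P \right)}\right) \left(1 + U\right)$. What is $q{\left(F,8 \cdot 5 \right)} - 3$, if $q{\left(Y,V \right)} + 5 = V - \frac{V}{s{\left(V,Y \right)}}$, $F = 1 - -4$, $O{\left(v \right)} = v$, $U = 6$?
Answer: $\frac{8264}{257} \approx 32.156$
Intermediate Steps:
$s{\left(P,y \right)} = 23 - 7 P$ ($s{\left(P,y \right)} = 2 - \left(-3 + P\right) \left(1 + 6\right) = 2 - \left(-3 + P\right) 7 = 2 - \left(-21 + 7 P\right) = 23 - 7 P$)
$F = 5$ ($F = 1 + 4 = 5$)
$q{\left(Y,V \right)} = -5 + V - \frac{V}{23 - 7 V}$ ($q{\left(Y,V \right)} = -5 + \left(V - \frac{V}{23 - 7 V}\right) = -5 + V - \frac{V}{23 - 7 V}$)
$q{\left(F,8 \cdot 5 \right)} - 3 = \frac{8 \cdot 5 + \left(-23 + 7 \cdot 8 \cdot 5\right) \left(-5 + 8 \cdot 5\right)}{-23 + 7 \cdot 8 \cdot 5} - 3 = \frac{40 + \left(-23 + 7 \cdot 40\right) \left(-5 + 40\right)}{-23 + 7 \cdot 40} - 3 = \frac{40 + \left(-23 + 280\right) 35}{-23 + 280} - 3 = \frac{40 + 257 \cdot 35}{257} - 3 = \frac{40 + 8995}{257} - 3 = \frac{1}{257} \cdot 9035 - 3 = \frac{9035}{257} - 3 = \frac{8264}{257}$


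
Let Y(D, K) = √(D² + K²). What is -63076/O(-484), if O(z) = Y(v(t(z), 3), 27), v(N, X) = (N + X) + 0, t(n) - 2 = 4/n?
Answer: -587092*√11038105/849085 ≈ -2297.2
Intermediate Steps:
t(n) = 2 + 4/n
v(N, X) = N + X
O(z) = √(729 + (5 + 4/z)²) (O(z) = √(((2 + 4/z) + 3)² + 27²) = √((5 + 4/z)² + 729) = √(729 + (5 + 4/z)²))
-63076/O(-484) = -63076/√(754 + 16/(-484)² + 40/(-484)) = -63076/√(754 + 16*(1/234256) + 40*(-1/484)) = -63076/√(754 + 1/14641 - 10/121) = -63076*121*√11038105/11038105 = -587092*√11038105/849085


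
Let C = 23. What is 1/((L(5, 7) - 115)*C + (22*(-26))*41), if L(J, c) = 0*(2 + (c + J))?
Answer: -1/26097 ≈ -3.8319e-5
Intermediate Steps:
L(J, c) = 0 (L(J, c) = 0*(2 + (J + c)) = 0*(2 + J + c) = 0)
1/((L(5, 7) - 115)*C + (22*(-26))*41) = 1/((0 - 115)*23 + (22*(-26))*41) = 1/(-115*23 - 572*41) = 1/(-2645 - 23452) = 1/(-26097) = -1/26097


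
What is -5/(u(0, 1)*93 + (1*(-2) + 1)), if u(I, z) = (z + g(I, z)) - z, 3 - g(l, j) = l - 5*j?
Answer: -5/743 ≈ -0.0067295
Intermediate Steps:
g(l, j) = 3 - l + 5*j (g(l, j) = 3 - (l - 5*j) = 3 + (-l + 5*j) = 3 - l + 5*j)
u(I, z) = 3 - I + 5*z (u(I, z) = (z + (3 - I + 5*z)) - z = (3 - I + 6*z) - z = 3 - I + 5*z)
-5/(u(0, 1)*93 + (1*(-2) + 1)) = -5/((3 - 1*0 + 5*1)*93 + (1*(-2) + 1)) = -5/((3 + 0 + 5)*93 + (-2 + 1)) = -5/(8*93 - 1) = -5/(744 - 1) = -5/743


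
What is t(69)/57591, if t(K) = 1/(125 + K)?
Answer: 1/11172654 ≈ 8.9504e-8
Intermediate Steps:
t(69)/57591 = 1/((125 + 69)*57591) = (1/57591)/194 = (1/194)*(1/57591) = 1/11172654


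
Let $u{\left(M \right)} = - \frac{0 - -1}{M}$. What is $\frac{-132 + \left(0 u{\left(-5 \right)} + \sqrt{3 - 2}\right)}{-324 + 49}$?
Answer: $\frac{131}{275} \approx 0.47636$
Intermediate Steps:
$u{\left(M \right)} = - \frac{1}{M}$ ($u{\left(M \right)} = - \frac{0 + 1}{M} = - \frac{1}{M}$)
$\frac{-132 + \left(0 u{\left(-5 \right)} + \sqrt{3 - 2}\right)}{-324 + 49} = \frac{-132 + \left(0 \left(- \frac{1}{-5}\right) + \sqrt{3 - 2}\right)}{-324 + 49} = \frac{-132 + \left(0 \left(\left(-1\right) \left(- \frac{1}{5}\right)\right) + \sqrt{1}\right)}{-275} = \left(-132 + \left(0 \cdot \frac{1}{5} + 1\right)\right) \left(- \frac{1}{275}\right) = \left(-132 + \left(0 + 1\right)\right) \left(- \frac{1}{275}\right) = \left(-132 + 1\right) \left(- \frac{1}{275}\right) = \left(-131\right) \left(- \frac{1}{275}\right) = \frac{131}{275}$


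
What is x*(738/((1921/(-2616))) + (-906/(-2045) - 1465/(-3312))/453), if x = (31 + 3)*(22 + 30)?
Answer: -77004916038779599/43338143070 ≈ -1.7768e+6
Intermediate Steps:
x = 1768 (x = 34*52 = 1768)
x*(738/((1921/(-2616))) + (-906/(-2045) - 1465/(-3312))/453) = 1768*(738/((1921/(-2616))) + (-906/(-2045) - 1465/(-3312))/453) = 1768*(738/((1921*(-1/2616))) + (-906*(-1/2045) - 1465*(-1/3312))*(1/453)) = 1768*(738/(-1921/2616) + (906/2045 + 1465/3312)*(1/453)) = 1768*(738*(-2616/1921) + (5996597/6773040)*(1/453)) = 1768*(-1930608/1921 + 5996597/3068187120) = 1768*(-5923455079906123/5893987457520) = -77004916038779599/43338143070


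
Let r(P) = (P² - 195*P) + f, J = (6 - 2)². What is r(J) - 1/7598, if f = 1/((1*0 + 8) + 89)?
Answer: -2110777683/737006 ≈ -2864.0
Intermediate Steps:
f = 1/97 (f = 1/((0 + 8) + 89) = 1/(8 + 89) = 1/97 ≈ 0.010309)
J = 16 (J = 4² = 16)
r(P) = 1/97 + P² - 195*P (r(P) = (P² - 195*P) + 1/97 = 1/97 + P² - 195*P)
r(J) - 1/7598 = (1/97 + 16² - 195*16) - 1/7598 = (1/97 + 256 - 3120) - 1*1/7598 = -277807/97 - 1/7598 = -2110777683/737006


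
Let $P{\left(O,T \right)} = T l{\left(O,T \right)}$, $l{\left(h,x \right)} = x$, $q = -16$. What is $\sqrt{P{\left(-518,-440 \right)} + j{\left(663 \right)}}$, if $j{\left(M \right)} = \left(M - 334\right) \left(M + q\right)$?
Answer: $\sqrt{406463} \approx 637.54$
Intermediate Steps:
$j{\left(M \right)} = \left(-334 + M\right) \left(-16 + M\right)$ ($j{\left(M \right)} = \left(M - 334\right) \left(M - 16\right) = \left(-334 + M\right) \left(-16 + M\right)$)
$P{\left(O,T \right)} = T^{2}$ ($P{\left(O,T \right)} = T T = T^{2}$)
$\sqrt{P{\left(-518,-440 \right)} + j{\left(663 \right)}} = \sqrt{\left(-440\right)^{2} + \left(5344 + 663^{2} - 232050\right)} = \sqrt{193600 + \left(5344 + 439569 - 232050\right)} = \sqrt{193600 + 212863} = \sqrt{406463}$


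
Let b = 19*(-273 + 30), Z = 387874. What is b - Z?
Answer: -392491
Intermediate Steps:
b = -4617 (b = 19*(-243) = -4617)
b - Z = -4617 - 1*387874 = -4617 - 387874 = -392491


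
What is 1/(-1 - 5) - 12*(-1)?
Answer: 71/6 ≈ 11.833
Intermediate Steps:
1/(-1 - 5) - 12*(-1) = 1/(-6) + 12 = -1/6 + 12 = 71/6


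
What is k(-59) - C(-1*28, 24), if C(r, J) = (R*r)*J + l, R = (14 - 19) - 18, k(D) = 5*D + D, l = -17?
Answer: -15793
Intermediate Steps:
k(D) = 6*D
R = -23 (R = -5 - 18 = -23)
C(r, J) = -17 - 23*J*r (C(r, J) = (-23*r)*J - 17 = -23*J*r - 17 = -17 - 23*J*r)
k(-59) - C(-1*28, 24) = 6*(-59) - (-17 - 23*24*(-1*28)) = -354 - (-17 - 23*24*(-28)) = -354 - (-17 + 15456) = -354 - 1*15439 = -354 - 15439 = -15793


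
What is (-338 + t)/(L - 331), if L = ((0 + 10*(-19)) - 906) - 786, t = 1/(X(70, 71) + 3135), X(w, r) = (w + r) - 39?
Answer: 1094105/7163481 ≈ 0.15273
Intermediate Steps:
X(w, r) = -39 + r + w (X(w, r) = (r + w) - 39 = -39 + r + w)
t = 1/3237 (t = 1/((-39 + 71 + 70) + 3135) = 1/(102 + 3135) = 1/3237 ≈ 0.00030893)
L = -1882 (L = ((0 - 190) - 906) - 786 = (-190 - 906) - 786 = -1096 - 786 = -1882)
(-338 + t)/(L - 331) = (-338 + 1/3237)/(-1882 - 331) = -1094105/3237/(-2213) = -1094105/3237*(-1/2213) = 1094105/7163481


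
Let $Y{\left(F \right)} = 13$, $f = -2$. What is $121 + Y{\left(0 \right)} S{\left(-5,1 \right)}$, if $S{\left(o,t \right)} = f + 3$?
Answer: $134$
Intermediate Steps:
$S{\left(o,t \right)} = 1$ ($S{\left(o,t \right)} = -2 + 3 = 1$)
$121 + Y{\left(0 \right)} S{\left(-5,1 \right)} = 121 + 13 \cdot 1 = 121 + 13 = 134$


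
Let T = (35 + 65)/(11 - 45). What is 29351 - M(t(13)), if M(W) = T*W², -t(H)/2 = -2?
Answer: 499767/17 ≈ 29398.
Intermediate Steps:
T = -50/17 (T = 100/(-34) = 100*(-1/34) = -50/17 ≈ -2.9412)
t(H) = 4 (t(H) = -2*(-2) = 4)
M(W) = -50*W²/17
29351 - M(t(13)) = 29351 - (-50)*4²/17 = 29351 - (-50)*16/17 = 29351 - 1*(-800/17) = 29351 + 800/17 = 499767/17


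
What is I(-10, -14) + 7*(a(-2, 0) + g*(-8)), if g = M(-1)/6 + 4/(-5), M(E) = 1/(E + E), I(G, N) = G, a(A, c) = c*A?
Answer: 592/15 ≈ 39.467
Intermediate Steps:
a(A, c) = A*c
M(E) = 1/(2*E)
g = -53/60 (g = ((½)/(-1))/6 + 4/(-5) = ((½)*(-1))*(⅙) + 4*(-⅕) = -½*⅙ - ⅘ = -1/12 - ⅘ = -53/60 ≈ -0.88333)
I(-10, -14) + 7*(a(-2, 0) + g*(-8)) = -10 + 7*(-2*0 - 53/60*(-8)) = -10 + 7*(0 + 106/15) = -10 + 7*(106/15) = -10 + 742/15 = 592/15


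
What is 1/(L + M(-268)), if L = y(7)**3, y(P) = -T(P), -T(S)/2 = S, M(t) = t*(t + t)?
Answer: 1/146392 ≈ 6.8310e-6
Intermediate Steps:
M(t) = 2*t**2 (M(t) = t*(2*t) = 2*t**2)
T(S) = -2*S
y(P) = 2*P (y(P) = -(-2)*P = 2*P)
L = 2744 (L = (2*7)**3 = 14**3 = 2744)
1/(L + M(-268)) = 1/(2744 + 2*(-268)**2) = 1/(2744 + 2*71824) = 1/(2744 + 143648) = 1/146392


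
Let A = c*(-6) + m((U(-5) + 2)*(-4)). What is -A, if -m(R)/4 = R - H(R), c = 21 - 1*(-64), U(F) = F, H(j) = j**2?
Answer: -18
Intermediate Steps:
c = 85 (c = 21 + 64 = 85)
m(R) = -4*R + 4*R**2 (m(R) = -4*(R - R**2) = -4*R + 4*R**2)
A = 18 (A = 85*(-6) + 4*((-5 + 2)*(-4))*(-1 + (-5 + 2)*(-4)) = -510 + 4*(-3*(-4))*(-1 - 3*(-4)) = -510 + 4*12*(-1 + 12) = -510 + 4*12*11 = -510 + 528 = 18)
-A = -1*18 = -18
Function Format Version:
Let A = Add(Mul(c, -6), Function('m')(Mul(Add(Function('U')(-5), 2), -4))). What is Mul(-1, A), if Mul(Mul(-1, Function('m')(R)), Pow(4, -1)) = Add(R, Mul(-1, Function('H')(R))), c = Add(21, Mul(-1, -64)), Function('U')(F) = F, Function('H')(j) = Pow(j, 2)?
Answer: -18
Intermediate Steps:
c = 85 (c = Add(21, 64) = 85)
Function('m')(R) = Add(Mul(-4, R), Mul(4, Pow(R, 2))) (Function('m')(R) = Mul(-4, Add(R, Mul(-1, Pow(R, 2)))) = Add(Mul(-4, R), Mul(4, Pow(R, 2))))
A = 18 (A = Add(Mul(85, -6), Mul(4, Mul(Add(-5, 2), -4), Add(-1, Mul(Add(-5, 2), -4)))) = Add(-510, Mul(4, Mul(-3, -4), Add(-1, Mul(-3, -4)))) = Add(-510, Mul(4, 12, Add(-1, 12))) = Add(-510, Mul(4, 12, 11)) = Add(-510, 528) = 18)
Mul(-1, A) = Mul(-1, 18) = -18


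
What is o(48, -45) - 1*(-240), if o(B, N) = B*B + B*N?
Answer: 384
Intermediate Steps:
o(B, N) = B² + B*N
o(48, -45) - 1*(-240) = 48*(48 - 45) - 1*(-240) = 48*3 + 240 = 144 + 240 = 384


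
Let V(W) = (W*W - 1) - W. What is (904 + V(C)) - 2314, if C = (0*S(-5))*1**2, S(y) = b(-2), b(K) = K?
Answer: -1411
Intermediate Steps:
S(y) = -2
C = 0 (C = (0*(-2))*1**2 = 0*1 = 0)
V(W) = -1 + W**2 - W (V(W) = (W**2 - 1) - W = (-1 + W**2) - W = -1 + W**2 - W)
(904 + V(C)) - 2314 = (904 + (-1 + 0**2 - 1*0)) - 2314 = (904 + (-1 + 0 + 0)) - 2314 = (904 - 1) - 2314 = 903 - 2314 = -1411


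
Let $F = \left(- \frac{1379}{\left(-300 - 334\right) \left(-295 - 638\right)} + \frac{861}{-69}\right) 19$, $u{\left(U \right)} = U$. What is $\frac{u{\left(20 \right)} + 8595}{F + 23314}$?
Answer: $\frac{23441425338}{62792187559} \approx 0.37332$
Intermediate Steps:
$F = - \frac{3226172089}{13605006}$ ($F = \left(- \frac{1379}{\left(-634\right) \left(-933\right)} + 861 \left(- \frac{1}{69}\right)\right) 19 = \left(- \frac{1379}{591522} - \frac{287}{23}\right) 19 = \left(- \frac{169798531}{13605006}\right) 19 = - \frac{3226172089}{13605006} \approx -237.13$)
$\frac{u{\left(20 \right)} + 8595}{F + 23314} = \frac{20 + 8595}{- \frac{3226172089}{13605006} + 23314} = \frac{8615}{\frac{313960937795}{13605006}} = 8615 \cdot \frac{13605006}{313960937795} = \frac{23441425338}{62792187559}$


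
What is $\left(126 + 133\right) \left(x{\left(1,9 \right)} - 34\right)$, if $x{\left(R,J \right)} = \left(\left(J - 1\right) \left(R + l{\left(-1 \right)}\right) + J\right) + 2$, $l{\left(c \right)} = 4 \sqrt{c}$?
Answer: $-3885 + 8288 i \approx -3885.0 + 8288.0 i$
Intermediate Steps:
$x{\left(R,J \right)} = 2 + J + \left(-1 + J\right) \left(R + 4 i\right)$ ($x{\left(R,J \right)} = \left(\left(J - 1\right) \left(R + 4 \sqrt{-1}\right) + J\right) + 2 = \left(\left(-1 + J\right) \left(R + 4 i\right) + J\right) + 2 = \left(J + \left(-1 + J\right) \left(R + 4 i\right)\right) + 2 = 2 + J + \left(-1 + J\right) \left(R + 4 i\right)$)
$\left(126 + 133\right) \left(x{\left(1,9 \right)} - 34\right) = \left(126 + 133\right) \left(\left(2 + 9 - 1 - 4 i + 9 \cdot 1 + 4 i 9\right) - 34\right) = 259 \left(\left(2 + 9 - 1 - 4 i + 9 + 36 i\right) - 34\right) = 259 \left(\left(19 + 32 i\right) - 34\right) = 259 \left(-15 + 32 i\right) = -3885 + 8288 i$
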